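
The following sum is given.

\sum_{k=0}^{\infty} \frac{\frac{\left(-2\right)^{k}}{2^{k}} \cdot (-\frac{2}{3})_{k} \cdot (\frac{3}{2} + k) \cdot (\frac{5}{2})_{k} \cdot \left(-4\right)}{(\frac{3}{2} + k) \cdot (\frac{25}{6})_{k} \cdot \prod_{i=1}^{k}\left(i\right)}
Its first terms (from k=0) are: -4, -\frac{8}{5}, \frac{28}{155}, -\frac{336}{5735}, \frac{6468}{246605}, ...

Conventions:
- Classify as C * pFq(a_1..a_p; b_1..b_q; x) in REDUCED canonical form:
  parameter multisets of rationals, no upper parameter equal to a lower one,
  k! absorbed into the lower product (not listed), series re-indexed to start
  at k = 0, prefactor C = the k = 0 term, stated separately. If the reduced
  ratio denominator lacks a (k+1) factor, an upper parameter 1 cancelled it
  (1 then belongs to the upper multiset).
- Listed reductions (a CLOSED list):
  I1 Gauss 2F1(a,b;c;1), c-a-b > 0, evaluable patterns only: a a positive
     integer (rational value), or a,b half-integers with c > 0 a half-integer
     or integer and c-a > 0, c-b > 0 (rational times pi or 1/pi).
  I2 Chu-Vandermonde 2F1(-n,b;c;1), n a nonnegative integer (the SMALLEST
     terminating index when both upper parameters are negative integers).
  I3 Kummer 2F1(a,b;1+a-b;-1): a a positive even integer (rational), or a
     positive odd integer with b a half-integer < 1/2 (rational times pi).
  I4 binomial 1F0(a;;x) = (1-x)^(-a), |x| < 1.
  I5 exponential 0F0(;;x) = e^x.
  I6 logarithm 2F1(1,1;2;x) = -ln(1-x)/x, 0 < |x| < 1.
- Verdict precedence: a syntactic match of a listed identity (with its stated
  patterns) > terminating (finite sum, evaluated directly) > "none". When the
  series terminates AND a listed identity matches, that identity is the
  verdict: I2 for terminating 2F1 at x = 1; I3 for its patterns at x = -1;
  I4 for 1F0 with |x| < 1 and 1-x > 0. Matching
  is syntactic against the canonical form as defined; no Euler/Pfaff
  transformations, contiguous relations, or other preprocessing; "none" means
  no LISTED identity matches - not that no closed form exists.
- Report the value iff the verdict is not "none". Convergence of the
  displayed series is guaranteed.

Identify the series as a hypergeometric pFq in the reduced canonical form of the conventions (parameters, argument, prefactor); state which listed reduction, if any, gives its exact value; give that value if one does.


At argument -1: a 2F1 with upper {-\frac{2}{3}, \frac{5}{2}}, lower {\frac{25}{6}}, scaled by C = -4. Verdict: no listed reduction: x = -1 and upper {-\frac{2}{3}, \frac{5}{2}} fail every I1-I6 pattern.

First insight: x = -1 and the product of the first k integers (C = -4) is k!.
Consecutive-term ratio: r(k) = -1 * (k-\frac{2}{3}) (k+\frac{5}{2}) / [(k+\frac{25}{6}) (k+1)] ; factor over Q: parameters, x = -1, and C = -4.


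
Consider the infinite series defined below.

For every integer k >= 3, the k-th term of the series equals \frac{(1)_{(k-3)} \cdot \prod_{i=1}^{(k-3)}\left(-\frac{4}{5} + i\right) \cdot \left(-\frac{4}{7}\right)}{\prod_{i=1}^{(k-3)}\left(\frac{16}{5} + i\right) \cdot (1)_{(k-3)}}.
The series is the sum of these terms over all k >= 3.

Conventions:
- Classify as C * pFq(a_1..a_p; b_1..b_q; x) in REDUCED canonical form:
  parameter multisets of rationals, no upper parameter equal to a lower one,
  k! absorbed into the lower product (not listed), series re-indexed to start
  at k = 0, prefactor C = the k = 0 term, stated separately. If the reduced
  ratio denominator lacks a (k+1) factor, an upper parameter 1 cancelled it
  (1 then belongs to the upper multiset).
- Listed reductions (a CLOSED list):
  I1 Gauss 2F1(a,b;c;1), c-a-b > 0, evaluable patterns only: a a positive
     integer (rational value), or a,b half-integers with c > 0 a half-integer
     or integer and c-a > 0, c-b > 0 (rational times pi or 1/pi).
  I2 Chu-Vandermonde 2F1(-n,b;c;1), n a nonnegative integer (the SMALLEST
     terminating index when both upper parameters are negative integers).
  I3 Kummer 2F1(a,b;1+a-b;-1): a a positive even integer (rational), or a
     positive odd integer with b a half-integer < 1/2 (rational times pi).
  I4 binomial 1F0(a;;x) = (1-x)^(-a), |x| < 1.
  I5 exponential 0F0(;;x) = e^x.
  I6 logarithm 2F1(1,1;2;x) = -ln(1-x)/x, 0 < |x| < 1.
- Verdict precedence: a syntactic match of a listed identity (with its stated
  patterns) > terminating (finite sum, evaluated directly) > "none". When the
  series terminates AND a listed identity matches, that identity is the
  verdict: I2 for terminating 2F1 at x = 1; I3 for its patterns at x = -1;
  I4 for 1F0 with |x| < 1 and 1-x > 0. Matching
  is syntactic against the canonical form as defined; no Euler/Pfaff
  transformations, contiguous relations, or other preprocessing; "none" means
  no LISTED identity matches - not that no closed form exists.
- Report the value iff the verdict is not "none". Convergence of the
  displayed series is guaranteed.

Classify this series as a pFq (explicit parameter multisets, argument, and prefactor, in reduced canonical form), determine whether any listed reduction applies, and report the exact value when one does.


Prefactor -\frac{4}{7}, argument 1: 2F1 with upper {\frac{1}{5}, 1} over lower {\frac{21}{5}}. Verdict (x = 1): Gauss's theorem (I1) applies (x = 1: the Gamma ratio telescopes since c-a-b = 3 > 0 and a = 1 in Z>0). Its exact value is -\frac{64}{105}.

The tell: t_0 = -\frac{4}{7} here, and (1)_k (prefactor -4/7) is k! itself.
Ratio: r(k) = 1 * (k+\frac{1}{5}) (k+1) / [(k+\frac{21}{5}) (k+1)] - poly over poly, x = 1 from leading terms; C = -\frac{4}{7} at k = 0.


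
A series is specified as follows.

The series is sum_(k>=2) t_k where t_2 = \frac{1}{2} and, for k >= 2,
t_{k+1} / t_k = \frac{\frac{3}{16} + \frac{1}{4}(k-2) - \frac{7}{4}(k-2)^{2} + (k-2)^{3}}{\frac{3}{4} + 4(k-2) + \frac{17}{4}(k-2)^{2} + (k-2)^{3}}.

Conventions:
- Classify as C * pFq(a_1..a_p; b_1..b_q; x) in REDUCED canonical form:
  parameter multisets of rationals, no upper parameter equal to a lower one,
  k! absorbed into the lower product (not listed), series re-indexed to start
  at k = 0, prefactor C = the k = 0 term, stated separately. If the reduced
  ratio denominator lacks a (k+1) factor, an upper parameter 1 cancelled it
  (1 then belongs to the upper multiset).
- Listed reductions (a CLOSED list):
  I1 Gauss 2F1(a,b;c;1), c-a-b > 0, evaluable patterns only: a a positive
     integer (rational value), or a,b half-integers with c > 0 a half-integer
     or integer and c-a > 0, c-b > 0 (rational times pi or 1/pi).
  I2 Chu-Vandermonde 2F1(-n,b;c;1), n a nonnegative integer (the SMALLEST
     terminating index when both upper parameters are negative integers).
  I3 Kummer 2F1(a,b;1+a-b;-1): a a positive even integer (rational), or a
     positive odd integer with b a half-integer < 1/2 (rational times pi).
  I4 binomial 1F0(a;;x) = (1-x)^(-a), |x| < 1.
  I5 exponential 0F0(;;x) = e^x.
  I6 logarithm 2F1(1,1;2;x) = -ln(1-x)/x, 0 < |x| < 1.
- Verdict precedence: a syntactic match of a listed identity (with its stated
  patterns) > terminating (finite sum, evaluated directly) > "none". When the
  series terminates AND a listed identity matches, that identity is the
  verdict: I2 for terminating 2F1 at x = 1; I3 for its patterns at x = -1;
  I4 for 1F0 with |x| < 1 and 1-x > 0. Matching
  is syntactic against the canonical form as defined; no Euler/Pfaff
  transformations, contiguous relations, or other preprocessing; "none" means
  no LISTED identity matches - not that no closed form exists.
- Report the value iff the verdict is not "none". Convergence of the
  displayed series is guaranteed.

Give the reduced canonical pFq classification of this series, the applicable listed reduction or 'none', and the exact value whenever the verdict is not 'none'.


Prefactor \frac{1}{2}, argument 1: 2F1 with upper {-\frac{3}{2}, -\frac{1}{2}} over lower {3}. Verdict: Gauss's theorem I1 (half-integer case) matches (x = 1; upper {-\frac{3}{2}, -\frac{1}{2}} half-integers, c = 3 in the evaluable pattern). Value: \frac{1024}{525} / \pi.

Key observation: t_0 = \frac{1}{2} here, and the parameter 1/4 appears in both the upper and lower lists and cancels.
Ratio: r(k) = 1 * (k-\frac{3}{2}) (k-\frac{1}{2}) / [(k+3) (k+1)] - rational; roots negated = parameters, x = 1, C = \frac{1}{2}.


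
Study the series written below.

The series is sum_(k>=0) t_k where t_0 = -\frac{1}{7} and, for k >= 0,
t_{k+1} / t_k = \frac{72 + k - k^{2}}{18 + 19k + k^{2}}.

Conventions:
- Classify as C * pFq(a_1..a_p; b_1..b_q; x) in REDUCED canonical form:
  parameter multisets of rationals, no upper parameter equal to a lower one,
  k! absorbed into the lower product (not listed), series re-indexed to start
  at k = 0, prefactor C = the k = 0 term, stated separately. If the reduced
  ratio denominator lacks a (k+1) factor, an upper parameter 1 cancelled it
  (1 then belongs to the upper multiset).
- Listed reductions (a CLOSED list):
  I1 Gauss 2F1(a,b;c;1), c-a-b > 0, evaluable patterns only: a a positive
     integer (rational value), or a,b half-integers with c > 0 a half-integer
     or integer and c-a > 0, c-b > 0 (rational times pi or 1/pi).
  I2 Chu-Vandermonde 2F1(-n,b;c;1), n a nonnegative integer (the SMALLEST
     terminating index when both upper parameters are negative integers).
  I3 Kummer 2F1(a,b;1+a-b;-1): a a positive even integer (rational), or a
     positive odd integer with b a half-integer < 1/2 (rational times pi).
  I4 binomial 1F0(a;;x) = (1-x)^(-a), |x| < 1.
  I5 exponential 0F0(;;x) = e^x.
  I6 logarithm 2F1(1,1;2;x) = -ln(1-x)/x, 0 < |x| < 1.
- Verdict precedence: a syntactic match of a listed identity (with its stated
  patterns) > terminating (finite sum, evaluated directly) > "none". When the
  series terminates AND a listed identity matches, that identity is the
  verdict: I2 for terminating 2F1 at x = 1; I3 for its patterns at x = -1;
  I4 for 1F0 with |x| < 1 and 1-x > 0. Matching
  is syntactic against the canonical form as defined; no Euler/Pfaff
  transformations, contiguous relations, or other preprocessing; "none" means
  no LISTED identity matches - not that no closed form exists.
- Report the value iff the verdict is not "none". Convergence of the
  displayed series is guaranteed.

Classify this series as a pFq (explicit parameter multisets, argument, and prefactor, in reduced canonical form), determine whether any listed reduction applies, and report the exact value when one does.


This is -\frac{1}{7} * 2F1(-9, 8; 18; -1) in reduced canonical form. Verdict: this is the Kummer evaluation I3 (x = -1; c = 18 equals 1+a-b for upper {-9, 8}: listed pattern). Sum: -\frac{34}{7}.

Structural cue: x = -1 and factor the ratio over Q (prefactor -1/7): negated roots = parameters.
Step ratio: r(k) = -1 * (k-9) (k+8) / [(k+18) (k+1)] - rational in k, leading ratio -1; with t_0 = -\frac{1}{7}, classification follows.


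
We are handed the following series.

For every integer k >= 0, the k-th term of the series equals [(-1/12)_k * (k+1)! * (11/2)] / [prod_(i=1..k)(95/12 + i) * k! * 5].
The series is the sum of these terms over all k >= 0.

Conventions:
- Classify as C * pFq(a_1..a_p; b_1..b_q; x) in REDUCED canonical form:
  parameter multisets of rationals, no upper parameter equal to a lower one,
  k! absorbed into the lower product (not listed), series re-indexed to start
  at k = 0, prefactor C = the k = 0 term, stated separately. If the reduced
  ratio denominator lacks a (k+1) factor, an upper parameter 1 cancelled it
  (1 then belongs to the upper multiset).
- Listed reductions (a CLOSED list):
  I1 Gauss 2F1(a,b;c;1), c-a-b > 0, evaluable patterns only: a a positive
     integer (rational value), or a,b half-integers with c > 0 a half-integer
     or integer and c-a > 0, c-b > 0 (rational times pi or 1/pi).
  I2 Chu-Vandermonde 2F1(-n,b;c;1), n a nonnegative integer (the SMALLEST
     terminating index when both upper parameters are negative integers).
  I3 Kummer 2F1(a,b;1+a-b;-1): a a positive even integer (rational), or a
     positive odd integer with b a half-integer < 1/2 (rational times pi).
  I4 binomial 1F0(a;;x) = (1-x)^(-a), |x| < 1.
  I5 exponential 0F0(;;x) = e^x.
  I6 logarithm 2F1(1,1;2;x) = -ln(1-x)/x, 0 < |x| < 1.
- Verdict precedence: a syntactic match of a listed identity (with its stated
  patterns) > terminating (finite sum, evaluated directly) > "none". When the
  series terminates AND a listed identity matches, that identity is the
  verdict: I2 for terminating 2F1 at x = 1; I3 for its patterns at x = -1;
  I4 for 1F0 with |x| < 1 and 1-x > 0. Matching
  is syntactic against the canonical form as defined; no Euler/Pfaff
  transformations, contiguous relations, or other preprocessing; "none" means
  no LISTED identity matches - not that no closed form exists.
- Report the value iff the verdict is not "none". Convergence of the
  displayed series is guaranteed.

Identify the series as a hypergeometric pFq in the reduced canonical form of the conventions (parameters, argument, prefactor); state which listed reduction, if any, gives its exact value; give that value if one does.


Canonical form: C = 11/10 times 2F1 with upper {-1/12, 2}, lower {107/12}, x = 1. Verdict (x = 1): Gauss's theorem (I1) applies (x = 1: the Gamma ratio telescopes since c-a-b = 7 > 0 and a = 2 in Z>0). Value: 17347/16128.

First insight: x = 1 and the factorial ratio (C = 11/10) (k+a-1)!/(a-1)! is a rising factorial (a)_k.
Adjacent-term ratio: r(k) = 1 * (k-1/12) (k+2) / [(k+107/12) (k+1)] - poly over poly, x = 1 from leading terms; C = 11/10 at k = 0.


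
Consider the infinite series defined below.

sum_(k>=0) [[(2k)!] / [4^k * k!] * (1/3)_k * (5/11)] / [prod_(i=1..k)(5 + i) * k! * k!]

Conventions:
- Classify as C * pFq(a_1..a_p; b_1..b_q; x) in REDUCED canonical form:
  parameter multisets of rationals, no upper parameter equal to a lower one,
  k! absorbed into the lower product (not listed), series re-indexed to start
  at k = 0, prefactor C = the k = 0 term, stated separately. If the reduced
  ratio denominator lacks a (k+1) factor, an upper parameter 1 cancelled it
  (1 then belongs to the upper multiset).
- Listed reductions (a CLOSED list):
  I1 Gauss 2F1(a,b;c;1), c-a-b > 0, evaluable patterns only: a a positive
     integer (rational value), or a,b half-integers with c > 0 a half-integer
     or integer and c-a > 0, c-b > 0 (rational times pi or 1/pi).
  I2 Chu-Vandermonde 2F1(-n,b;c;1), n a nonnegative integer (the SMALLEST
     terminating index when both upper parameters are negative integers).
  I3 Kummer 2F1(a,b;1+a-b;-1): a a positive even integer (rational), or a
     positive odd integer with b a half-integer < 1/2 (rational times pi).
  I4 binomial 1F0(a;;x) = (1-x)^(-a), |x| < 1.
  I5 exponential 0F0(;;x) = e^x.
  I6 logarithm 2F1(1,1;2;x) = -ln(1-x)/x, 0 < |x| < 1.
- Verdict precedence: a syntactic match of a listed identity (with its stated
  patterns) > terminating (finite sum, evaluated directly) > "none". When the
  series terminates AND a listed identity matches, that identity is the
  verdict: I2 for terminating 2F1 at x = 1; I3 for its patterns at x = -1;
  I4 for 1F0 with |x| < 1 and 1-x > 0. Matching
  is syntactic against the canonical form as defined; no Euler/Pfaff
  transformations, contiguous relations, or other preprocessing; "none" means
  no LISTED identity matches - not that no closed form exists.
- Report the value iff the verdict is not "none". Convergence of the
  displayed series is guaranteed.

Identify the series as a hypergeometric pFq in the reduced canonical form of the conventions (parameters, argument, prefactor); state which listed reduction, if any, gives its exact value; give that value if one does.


x = 1 here; the reduced form reads 2F2, upper {1/3, 1/2}, lower {1, 6}, C = 5/11. Verdict: none - at argument 1 the multisets {1/3, 1/2} ; {1, 6} match no listed identity.

Key observation: from the first term 5/11: the denominator's factorial ratio (prefactor 5/11) is a lower Pochhammer.
Adjacent-term ratio: r(k) = 1 * (k+1/3) (k+1/2) / [(k+1) (k+6) (k+1)] - rational; roots negated = parameters, x = 1, C = 5/11.


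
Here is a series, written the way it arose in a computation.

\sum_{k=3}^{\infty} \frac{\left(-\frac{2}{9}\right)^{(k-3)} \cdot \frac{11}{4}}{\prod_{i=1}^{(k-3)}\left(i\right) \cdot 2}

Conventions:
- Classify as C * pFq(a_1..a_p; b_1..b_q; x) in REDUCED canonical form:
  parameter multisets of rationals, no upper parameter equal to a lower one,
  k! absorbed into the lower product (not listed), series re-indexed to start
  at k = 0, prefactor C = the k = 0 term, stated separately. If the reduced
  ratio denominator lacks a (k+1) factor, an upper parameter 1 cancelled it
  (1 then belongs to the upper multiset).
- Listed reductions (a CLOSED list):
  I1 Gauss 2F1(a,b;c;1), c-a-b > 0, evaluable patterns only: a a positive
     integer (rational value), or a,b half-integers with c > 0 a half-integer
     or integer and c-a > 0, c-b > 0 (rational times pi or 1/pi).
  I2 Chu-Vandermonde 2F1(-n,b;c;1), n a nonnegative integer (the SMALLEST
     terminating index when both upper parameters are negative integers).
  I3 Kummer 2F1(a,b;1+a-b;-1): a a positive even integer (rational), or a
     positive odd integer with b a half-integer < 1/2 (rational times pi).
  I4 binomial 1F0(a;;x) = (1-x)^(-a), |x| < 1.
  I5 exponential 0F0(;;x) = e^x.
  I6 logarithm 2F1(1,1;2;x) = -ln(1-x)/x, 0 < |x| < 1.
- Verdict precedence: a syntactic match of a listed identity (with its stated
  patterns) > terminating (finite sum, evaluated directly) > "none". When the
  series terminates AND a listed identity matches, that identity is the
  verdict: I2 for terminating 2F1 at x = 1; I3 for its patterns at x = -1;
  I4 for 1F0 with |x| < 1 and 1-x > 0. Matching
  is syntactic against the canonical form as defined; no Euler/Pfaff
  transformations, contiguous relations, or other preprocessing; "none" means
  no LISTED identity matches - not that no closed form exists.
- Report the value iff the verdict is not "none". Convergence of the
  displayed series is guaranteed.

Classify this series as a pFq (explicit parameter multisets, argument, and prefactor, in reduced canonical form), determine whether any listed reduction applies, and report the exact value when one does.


At argument -\frac{2}{9}: a 0F0 with upper {-}, lower {-}, scaled by C = \frac{11}{8}. Verdict: the I5 exponential reduction fires (the 0F0 exponential series at x = -\frac{2}{9}). Sum: \frac{11}{8} \cdot e^{-\frac{2}{9}}.

Key observation: t_0 = \frac{11}{8} here, and the product of the first k integers (C = 11/8) is k!.
Term ratio: r(k) = -\frac{2}{9} * 1 / [(k+1)] ; factor over Q: parameters, x = -\frac{2}{9}, and C = \frac{11}{8}.


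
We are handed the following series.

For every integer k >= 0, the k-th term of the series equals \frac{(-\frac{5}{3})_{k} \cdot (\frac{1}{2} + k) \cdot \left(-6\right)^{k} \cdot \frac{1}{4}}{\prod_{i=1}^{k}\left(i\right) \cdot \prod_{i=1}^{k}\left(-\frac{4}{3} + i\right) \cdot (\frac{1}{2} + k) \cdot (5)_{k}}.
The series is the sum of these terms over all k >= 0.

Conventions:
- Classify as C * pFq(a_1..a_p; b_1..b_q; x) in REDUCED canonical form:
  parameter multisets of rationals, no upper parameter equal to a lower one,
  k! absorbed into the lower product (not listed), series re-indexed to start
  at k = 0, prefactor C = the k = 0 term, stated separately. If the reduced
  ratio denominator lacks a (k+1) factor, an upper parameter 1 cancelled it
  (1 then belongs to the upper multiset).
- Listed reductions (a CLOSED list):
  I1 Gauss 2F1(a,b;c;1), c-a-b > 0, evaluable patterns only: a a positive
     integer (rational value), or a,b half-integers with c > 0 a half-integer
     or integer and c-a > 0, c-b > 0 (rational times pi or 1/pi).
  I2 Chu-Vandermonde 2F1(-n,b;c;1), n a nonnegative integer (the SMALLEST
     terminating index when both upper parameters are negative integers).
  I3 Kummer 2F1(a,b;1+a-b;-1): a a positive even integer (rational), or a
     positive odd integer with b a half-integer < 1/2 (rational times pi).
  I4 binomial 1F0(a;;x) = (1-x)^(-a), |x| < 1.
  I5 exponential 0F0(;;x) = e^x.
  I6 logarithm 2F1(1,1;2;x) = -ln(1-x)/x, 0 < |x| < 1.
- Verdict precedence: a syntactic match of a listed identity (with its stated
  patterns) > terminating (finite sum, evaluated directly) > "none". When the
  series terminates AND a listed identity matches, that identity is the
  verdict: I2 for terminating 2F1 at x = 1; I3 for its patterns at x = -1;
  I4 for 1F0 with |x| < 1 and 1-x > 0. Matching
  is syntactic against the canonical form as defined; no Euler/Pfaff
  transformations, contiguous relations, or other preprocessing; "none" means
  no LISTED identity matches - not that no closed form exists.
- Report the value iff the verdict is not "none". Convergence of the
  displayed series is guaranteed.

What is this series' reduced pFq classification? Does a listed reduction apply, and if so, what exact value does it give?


The series (x = -6) is 1F2: upper {-\frac{5}{3}}, lower {-\frac{1}{3}, 5}, prefactor \frac{1}{4}. Verdict: no listed reduction: x = -6 and upper {-\frac{5}{3}} fail every I1-I6 pattern.

First insight: x = -6 and the lower running product (prefactor 1/4) is a rising factorial.
Ratio: r(k) = -6 * (k-\frac{5}{3}) / [(k-\frac{1}{3}) (k+5) (k+1)] - poly over poly, x = -6 from leading terms; C = \frac{1}{4} at k = 0.


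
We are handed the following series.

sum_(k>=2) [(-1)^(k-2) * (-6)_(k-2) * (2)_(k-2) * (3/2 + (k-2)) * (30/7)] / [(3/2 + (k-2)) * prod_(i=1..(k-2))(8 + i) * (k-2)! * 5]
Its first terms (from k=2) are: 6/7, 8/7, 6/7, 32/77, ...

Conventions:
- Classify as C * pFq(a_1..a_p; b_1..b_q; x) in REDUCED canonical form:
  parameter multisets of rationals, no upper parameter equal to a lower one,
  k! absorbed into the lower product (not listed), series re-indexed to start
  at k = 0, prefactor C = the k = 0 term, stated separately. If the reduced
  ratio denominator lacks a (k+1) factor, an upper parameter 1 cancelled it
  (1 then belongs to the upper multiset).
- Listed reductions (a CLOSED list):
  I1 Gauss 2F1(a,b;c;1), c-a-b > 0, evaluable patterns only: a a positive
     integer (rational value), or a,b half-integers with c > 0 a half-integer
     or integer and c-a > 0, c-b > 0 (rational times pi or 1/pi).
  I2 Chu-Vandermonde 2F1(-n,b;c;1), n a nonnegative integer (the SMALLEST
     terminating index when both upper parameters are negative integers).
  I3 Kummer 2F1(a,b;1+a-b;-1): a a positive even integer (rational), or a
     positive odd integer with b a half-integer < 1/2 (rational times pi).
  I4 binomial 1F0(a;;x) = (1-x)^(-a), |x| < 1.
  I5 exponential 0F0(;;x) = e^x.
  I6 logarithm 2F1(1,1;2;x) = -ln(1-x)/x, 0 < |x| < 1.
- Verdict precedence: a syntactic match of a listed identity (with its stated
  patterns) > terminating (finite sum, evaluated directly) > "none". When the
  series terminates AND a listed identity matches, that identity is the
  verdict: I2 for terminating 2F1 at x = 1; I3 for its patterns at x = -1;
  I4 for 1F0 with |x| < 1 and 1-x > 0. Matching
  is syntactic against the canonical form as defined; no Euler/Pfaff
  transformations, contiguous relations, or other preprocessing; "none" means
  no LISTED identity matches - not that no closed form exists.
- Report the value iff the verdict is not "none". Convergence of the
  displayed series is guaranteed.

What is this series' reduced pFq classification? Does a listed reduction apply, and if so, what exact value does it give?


The series (x = -1) is 2F1: upper {-6, 2}, lower {9}, prefactor 6/7. Verdict: Kummer's theorem (I3) applies (x = -1; c = 9 equals 1+a-b for upper {-6, 2}: listed pattern). Exact value: 24/7.

The tell: x = (-1) and the constant factors (C = 6/7) combine into one prefactor.
Ratio: r(k) = (-1) * (k-6) (k+2) / [(k+9) (k+1)] - poly over poly, x = (-1) from leading terms; C = 6/7 at k = 0.


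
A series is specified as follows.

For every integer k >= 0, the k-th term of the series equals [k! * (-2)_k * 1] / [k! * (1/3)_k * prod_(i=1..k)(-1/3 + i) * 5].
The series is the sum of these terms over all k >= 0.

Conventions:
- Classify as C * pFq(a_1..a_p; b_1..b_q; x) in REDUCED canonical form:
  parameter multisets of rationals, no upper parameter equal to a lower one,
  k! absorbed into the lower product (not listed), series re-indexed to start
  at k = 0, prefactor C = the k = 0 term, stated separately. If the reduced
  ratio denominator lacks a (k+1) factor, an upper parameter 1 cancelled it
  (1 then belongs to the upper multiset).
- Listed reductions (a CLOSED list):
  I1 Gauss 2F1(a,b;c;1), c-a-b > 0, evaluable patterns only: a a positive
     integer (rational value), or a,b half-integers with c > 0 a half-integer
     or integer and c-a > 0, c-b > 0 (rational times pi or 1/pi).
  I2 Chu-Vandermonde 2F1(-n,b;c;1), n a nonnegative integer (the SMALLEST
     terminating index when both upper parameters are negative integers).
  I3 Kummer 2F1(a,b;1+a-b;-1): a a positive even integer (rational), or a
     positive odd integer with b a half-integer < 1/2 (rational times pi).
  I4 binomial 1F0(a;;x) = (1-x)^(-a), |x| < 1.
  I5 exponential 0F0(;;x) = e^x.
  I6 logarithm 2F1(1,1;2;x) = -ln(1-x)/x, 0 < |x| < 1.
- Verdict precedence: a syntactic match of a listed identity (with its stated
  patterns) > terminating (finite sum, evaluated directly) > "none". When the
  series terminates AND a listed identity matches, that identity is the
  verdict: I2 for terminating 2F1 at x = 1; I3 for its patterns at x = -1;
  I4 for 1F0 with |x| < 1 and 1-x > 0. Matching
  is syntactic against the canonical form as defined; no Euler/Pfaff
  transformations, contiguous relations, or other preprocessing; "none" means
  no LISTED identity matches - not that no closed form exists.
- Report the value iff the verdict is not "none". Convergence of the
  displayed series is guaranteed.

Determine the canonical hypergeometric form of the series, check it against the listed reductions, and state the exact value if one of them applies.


Reduced: x = 1, 2F2, upper = {-2, 1}, lower = {1/3, 2/3}, C = 1/5. Verdict: terminating at k = 2: the factor (-2)_k kills every later term; summing the 3 survivors is exact. Its exact value is -79/100.

First insight: t_0 being 1/5, the constant factors (C = 1/5) combine into one prefactor.
Step ratio: r(k) = 1 * (k-2) (k+1) / [(k+1/3) (k+2/3) (k+1)] - rational in k, leading ratio 1; with t_0 = 1/5, classification follows.


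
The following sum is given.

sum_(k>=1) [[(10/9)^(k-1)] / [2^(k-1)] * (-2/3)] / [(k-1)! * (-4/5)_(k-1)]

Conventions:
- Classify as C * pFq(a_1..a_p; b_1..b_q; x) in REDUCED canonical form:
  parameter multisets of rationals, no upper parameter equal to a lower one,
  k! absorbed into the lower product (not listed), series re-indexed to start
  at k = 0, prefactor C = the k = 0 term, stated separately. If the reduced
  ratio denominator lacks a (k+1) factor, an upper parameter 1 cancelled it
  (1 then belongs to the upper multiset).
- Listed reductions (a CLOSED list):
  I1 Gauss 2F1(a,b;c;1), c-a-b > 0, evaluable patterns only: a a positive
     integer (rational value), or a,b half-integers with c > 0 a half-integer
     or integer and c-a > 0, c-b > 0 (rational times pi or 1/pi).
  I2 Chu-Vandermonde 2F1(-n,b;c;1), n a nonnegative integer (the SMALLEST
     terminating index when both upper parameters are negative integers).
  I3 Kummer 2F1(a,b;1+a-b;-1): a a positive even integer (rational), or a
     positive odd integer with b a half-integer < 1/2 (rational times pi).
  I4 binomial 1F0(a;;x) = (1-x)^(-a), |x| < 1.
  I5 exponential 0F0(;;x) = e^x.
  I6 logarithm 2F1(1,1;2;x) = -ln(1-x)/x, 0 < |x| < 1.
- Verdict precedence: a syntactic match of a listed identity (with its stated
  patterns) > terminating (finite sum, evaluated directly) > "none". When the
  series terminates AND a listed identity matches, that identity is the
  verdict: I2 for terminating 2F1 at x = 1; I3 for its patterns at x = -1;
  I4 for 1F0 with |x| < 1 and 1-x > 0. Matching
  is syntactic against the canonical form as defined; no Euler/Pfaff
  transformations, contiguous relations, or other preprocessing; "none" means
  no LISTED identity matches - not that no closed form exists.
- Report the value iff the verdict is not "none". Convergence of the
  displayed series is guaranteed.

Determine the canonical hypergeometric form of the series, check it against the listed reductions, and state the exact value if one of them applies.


x = 5/9 here; the reduced form reads 0F1, upper {-}, lower {-4/5}, C = -2/3. Verdict: none. Every listed pattern misses the 0F1 form at 5/9, upper {-}.

Structural cue: t_0 = -2/3 here, and the two k-th powers (C = -2/3) combine into one argument.
Step ratio: r(k) = (5/9) * 1 / [(k-4/5) (k+1)] - rational in k, leading ratio (5/9); with t_0 = -2/3, classification follows.


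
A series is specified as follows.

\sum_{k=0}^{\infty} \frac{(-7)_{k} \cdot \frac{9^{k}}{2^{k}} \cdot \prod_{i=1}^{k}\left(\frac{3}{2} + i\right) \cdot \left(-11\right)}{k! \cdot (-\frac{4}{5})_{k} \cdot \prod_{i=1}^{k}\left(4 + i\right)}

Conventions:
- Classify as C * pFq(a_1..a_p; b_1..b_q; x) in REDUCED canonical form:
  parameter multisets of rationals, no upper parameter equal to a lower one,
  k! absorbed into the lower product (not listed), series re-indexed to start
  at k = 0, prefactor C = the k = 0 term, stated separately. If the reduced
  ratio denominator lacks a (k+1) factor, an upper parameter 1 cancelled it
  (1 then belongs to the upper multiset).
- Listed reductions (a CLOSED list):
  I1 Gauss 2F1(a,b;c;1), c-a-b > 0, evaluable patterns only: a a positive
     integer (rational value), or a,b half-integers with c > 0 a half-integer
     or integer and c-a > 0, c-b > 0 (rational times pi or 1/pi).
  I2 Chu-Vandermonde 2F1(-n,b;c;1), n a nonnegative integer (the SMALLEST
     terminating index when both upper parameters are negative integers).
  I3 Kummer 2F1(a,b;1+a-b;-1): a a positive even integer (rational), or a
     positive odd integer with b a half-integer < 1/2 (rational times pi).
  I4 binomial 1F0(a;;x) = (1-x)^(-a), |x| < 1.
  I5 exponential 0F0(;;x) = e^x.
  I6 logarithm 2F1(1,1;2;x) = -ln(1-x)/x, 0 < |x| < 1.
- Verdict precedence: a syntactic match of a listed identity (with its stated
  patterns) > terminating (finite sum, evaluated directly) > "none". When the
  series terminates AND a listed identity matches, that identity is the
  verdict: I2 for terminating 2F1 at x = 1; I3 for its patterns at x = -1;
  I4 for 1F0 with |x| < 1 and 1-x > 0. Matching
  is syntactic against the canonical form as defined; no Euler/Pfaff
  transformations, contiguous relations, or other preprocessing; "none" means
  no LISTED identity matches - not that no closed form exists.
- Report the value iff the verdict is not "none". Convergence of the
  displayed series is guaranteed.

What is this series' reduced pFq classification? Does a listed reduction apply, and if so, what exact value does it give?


Prefactor -11, argument \frac{9}{2}: 2F2 with upper {-7, \frac{5}{2}} over lower {-\frac{4}{5}, 5}. Verdict: terminating - no listed pattern fits, but -7 in the upper list cuts the series at k = 7; direct evaluation. Its exact value is -\frac{26665498021}{939524096}.

The tell: with t_0 = -11, the two geometric factors (C = -11, x = 9/2) combine into one argument.
Consecutive-term ratio: r(k) = \frac{9}{2} * (k-7) (k+\frac{5}{2}) / [(k-\frac{4}{5}) (k+5) (k+1)] - poly over poly, x = \frac{9}{2} from leading terms; C = -11 at k = 0.


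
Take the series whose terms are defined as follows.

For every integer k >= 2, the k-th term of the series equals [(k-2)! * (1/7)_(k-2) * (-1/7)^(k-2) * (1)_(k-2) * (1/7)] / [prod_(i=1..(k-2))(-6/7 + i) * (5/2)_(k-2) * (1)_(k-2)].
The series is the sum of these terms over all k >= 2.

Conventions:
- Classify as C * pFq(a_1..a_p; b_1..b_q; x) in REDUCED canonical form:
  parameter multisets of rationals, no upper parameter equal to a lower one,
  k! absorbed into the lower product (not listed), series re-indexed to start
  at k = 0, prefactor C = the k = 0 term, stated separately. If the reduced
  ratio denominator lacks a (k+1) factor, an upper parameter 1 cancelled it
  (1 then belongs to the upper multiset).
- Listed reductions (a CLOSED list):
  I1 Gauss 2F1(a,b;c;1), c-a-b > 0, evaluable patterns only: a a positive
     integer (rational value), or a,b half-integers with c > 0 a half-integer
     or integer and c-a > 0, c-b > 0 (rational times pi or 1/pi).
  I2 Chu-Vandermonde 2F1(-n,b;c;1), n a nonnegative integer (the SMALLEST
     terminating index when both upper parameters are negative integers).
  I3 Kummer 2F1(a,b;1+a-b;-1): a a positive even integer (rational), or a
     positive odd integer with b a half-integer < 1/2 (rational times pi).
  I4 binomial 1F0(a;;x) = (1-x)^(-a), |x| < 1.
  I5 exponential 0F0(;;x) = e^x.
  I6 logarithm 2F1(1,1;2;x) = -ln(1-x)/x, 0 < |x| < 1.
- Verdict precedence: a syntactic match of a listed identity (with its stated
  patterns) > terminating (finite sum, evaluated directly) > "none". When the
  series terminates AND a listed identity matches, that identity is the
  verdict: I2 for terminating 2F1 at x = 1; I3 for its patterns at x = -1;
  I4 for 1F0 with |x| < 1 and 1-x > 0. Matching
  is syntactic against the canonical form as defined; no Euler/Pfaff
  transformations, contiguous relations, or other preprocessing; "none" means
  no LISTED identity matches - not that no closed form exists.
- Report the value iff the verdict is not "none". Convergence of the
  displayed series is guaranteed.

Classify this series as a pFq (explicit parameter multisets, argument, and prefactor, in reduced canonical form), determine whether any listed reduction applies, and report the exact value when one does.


With C = 1/7: the canonical form is 2F1(1, 1; 5/2; -1/7). Verdict: none - this 2F1 at x = -1/7 matches no listed pattern, and upper {1, 1} holds no stopper.

Key step: t_0 being 1/7, the lower running product (prefactor 1/7) is a rising factorial.
Term ratio: r(k) = (-1/7) * (k+1) (k+1) / [(k+5/2) (k+1)] - rational in k. x = (-1/7); t_0 = 1/7; negate the roots.


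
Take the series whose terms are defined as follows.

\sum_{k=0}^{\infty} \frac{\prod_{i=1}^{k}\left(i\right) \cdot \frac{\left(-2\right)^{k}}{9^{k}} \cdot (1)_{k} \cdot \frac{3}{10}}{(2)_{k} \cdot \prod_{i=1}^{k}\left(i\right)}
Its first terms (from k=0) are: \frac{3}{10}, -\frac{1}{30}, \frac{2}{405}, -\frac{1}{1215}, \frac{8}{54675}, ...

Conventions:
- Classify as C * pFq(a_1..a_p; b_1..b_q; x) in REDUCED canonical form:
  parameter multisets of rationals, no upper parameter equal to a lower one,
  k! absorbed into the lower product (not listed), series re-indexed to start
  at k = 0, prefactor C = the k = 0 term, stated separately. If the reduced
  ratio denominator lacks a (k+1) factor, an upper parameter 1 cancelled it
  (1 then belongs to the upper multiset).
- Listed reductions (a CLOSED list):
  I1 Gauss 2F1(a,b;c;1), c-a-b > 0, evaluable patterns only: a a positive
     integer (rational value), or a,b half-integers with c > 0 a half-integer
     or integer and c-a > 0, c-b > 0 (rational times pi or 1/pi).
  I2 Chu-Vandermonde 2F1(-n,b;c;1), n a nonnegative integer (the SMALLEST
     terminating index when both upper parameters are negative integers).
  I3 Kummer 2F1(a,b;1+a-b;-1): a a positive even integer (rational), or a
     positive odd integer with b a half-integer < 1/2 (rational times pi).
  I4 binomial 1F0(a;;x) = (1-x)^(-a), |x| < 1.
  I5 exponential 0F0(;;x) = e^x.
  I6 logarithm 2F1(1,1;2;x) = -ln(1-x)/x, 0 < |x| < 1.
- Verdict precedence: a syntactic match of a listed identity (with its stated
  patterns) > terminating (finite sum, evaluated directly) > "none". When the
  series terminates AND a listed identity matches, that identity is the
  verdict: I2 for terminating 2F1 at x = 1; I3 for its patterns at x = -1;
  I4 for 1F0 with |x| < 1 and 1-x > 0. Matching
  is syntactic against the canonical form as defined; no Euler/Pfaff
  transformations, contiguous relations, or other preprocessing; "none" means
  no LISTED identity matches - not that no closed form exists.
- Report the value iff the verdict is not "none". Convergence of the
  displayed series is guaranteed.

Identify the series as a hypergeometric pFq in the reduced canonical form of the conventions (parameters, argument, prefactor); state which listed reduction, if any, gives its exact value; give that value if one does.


Classification (C = \frac{3}{10}): 2F1 with upper {1, 1}, lower {2}, argument x = -\frac{2}{9}. Verdict: this is the I6 logarithm reduction (the logarithm: parameters (1,1;2), x = -\frac{2}{9}). Value: \frac{27}{20} \cdot \ln\left(\frac{11}{9}\right).

First insight: t_0 being \frac{3}{10}, the two geometric factors (C = 3/10, x = -2/9) combine into one argument.
Ratio: r(k) = -\frac{2}{9} * (k+1) (k+1) / [(k+2) (k+1)] - rational in k, leading ratio -\frac{2}{9}; with t_0 = \frac{3}{10}, classification follows.


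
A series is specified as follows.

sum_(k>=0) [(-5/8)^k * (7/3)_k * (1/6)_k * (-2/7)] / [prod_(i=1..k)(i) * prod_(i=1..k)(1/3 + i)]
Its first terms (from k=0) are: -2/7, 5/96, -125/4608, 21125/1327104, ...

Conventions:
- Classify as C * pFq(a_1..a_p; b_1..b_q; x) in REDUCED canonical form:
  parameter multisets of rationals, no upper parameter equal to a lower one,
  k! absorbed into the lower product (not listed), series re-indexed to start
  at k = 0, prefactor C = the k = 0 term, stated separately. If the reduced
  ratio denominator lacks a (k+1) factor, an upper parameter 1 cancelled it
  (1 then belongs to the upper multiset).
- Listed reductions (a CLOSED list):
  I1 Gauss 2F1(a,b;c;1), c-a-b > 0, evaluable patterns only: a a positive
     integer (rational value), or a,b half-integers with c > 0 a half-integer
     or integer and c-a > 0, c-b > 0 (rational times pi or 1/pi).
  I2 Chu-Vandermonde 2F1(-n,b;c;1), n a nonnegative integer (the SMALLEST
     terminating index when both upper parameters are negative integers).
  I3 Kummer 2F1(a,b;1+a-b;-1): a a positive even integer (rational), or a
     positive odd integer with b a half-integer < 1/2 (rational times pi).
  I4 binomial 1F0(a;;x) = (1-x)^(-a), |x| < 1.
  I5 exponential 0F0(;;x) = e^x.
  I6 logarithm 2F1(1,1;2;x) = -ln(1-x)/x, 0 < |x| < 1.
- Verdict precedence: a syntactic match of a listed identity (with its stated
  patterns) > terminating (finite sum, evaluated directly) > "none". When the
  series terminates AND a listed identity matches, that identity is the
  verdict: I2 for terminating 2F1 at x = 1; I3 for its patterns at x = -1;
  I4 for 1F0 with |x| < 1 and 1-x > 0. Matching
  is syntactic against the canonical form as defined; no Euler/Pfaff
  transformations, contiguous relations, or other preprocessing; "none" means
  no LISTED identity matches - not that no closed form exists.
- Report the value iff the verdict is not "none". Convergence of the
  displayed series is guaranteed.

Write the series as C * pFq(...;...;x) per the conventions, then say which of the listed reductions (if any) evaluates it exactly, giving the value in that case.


Canonical form: C = -2/7 times 2F1 with upper {1/6, 7/3}, lower {4/3}, x = -5/8. Verdict: none. No listed pattern accepts 2F1(1/6, 7/3; 4/3; -5/8).

The tell: x = (-5/8) and the lower running product (C = -2/7) is a rising factorial.
Adjacent-term ratio: r(k) = (-5/8) * (k+1/6) (k+7/3) / [(k+4/3) (k+1)] - rational in k. x = (-5/8); t_0 = -2/7; negate the roots.


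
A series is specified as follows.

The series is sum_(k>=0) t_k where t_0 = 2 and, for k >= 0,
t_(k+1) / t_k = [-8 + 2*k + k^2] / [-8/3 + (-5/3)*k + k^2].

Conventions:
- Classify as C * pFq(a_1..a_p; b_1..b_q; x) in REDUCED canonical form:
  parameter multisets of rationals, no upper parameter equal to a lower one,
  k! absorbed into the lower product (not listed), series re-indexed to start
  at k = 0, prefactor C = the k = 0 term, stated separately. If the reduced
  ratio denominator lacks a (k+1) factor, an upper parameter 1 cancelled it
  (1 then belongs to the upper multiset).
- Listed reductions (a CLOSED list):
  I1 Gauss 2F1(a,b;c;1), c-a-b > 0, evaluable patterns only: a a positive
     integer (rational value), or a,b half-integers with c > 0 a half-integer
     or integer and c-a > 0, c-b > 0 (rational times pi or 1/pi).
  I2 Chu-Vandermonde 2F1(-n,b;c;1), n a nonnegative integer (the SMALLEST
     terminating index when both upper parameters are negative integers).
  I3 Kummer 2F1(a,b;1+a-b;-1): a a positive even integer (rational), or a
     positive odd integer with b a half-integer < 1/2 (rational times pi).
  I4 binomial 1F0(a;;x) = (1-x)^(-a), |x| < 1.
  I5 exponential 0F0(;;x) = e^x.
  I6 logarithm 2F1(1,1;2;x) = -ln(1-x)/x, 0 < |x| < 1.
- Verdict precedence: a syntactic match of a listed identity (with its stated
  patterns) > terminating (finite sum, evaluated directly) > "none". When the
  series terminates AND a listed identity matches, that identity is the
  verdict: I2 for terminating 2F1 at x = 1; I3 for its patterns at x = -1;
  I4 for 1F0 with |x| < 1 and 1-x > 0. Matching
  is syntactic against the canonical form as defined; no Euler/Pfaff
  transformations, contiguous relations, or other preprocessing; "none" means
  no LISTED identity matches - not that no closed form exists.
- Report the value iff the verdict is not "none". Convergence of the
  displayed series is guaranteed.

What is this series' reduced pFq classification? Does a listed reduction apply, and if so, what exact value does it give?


x = 1 here; the reduced form reads 2F1, upper {-2, 4}, lower {-8/3}, C = 2. Verdict at x = 1: the Chu-Vandermonde identity I2 matches (terminating 2F1 at x = 1 with n = 2, b = 4, c = -8/3). Its exact value is 17.

Key observation: x = 1 and factor the ratio over Q (C = 2, x = 1): negated roots = parameters.
Adjacent-term ratio: r(k) = 1 * (k-2) (k+4) / [(k-8/3) (k+1)] - rational in k, leading ratio 1; with t_0 = 2, classification follows.
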